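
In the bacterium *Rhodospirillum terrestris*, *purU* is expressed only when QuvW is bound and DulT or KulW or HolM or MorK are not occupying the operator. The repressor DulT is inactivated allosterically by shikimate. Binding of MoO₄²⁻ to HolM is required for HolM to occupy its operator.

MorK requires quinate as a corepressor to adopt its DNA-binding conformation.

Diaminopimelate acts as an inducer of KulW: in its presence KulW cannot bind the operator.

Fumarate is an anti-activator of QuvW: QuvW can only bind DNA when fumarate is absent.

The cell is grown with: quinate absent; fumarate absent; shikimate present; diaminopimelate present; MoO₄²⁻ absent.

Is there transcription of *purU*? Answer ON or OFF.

ON

Shikimate is present, so DulT is inactive.
Diaminopimelate is present, so KulW is inactive.
Fumarate is absent, so QuvW is active.
MoO₄²⁻ is absent, so HolM is inactive.
Quinate is absent, so MorK is inactive.
No repressor is bound and QuvW is active, so *purU* is transcribed.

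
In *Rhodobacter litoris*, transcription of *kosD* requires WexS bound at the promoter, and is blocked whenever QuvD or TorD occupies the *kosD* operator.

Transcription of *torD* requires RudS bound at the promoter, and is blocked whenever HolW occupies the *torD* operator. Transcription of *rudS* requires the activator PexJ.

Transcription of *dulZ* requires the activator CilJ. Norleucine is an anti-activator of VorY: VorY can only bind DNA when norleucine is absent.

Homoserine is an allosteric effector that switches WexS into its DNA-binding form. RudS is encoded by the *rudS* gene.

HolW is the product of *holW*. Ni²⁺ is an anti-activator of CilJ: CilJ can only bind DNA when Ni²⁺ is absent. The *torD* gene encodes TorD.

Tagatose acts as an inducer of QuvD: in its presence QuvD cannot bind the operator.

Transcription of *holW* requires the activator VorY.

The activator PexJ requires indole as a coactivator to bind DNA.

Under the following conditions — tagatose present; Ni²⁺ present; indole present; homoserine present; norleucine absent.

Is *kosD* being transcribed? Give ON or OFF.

ON

Homoserine is present, so WexS is active.
Tagatose is present, so QuvD is inactive.
Indole is present, so PexJ is active.
No repressor is bound and PexJ is active, so *rudS* is transcribed.
So RudS is produced and active.
Norleucine is absent, so VorY is active.
No repressor is bound and VorY is active, so *holW* is transcribed.
So HolW is produced and active.
With repressor HolW bound, *torD* is not transcribed.
So TorD is not produced.
No repressor is bound and WexS is active, so *kosD* is transcribed.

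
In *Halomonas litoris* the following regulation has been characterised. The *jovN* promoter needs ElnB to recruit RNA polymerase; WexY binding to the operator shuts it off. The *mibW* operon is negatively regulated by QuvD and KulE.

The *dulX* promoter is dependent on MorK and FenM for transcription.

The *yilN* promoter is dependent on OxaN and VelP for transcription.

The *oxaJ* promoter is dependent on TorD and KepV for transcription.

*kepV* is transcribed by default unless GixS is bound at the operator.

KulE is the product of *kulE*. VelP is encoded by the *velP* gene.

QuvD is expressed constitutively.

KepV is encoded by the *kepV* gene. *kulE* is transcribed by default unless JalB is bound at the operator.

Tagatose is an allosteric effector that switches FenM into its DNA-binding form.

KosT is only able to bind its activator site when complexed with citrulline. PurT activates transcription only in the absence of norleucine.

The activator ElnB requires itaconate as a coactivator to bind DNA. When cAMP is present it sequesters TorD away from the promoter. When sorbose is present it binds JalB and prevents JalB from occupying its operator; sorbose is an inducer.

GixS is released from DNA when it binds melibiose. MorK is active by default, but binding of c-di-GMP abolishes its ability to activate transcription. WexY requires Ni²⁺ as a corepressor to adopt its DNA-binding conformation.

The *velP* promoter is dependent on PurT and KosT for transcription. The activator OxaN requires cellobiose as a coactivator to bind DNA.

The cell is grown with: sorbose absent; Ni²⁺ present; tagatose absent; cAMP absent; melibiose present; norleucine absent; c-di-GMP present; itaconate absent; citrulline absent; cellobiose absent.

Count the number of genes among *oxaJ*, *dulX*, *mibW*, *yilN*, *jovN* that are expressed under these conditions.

cAMP is absent, so TorD is active.
Melibiose is present, so GixS is inactive.
With no repressor bound, *kepV* is transcribed.
So KepV is produced and active.
No repressor is bound and TorD and KepV are active, so *oxaJ* is transcribed.
→ *oxaJ* is ON.
c-di-GMP is present, so MorK is inactive.
Tagatose is absent, so FenM is inactive.
Required activator MorK is absent, so *dulX* is not transcribed.
→ *dulX* is OFF.
QuvD is produced constitutively and is active.
Sorbose is absent, so JalB is active.
With repressor JalB bound, *kulE* is not transcribed.
So KulE is not produced.
With repressor QuvD bound, *mibW* is not transcribed.
→ *mibW* is OFF.
Cellobiose is absent, so OxaN is inactive.
Norleucine is absent, so PurT is active.
Citrulline is absent, so KosT is inactive.
Required activator KosT is absent, so *velP* is not transcribed.
So VelP is not produced.
Required activator OxaN is absent, so *yilN* is not transcribed.
→ *yilN* is OFF.
Itaconate is absent, so ElnB is inactive.
Ni²⁺ is present, so WexY is active.
With repressor WexY bound, *jovN* is not transcribed.
→ *jovN* is OFF.
1 of the 5 genes is transcribed.

1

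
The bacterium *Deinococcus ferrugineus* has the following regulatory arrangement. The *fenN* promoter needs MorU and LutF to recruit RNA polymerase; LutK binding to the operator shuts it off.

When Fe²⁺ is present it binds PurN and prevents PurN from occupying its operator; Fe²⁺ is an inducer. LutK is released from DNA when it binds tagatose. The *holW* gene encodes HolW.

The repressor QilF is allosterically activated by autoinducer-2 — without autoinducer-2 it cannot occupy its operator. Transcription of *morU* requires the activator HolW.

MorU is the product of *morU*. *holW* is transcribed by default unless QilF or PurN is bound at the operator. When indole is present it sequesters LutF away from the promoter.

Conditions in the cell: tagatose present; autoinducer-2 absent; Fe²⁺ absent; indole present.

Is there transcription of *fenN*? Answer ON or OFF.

Autoinducer-2 is absent, so QilF is inactive.
Fe²⁺ is absent, so PurN is active.
With repressor PurN bound, *holW* is not transcribed.
So HolW is not produced.
Required activator HolW is absent, so *morU* is not transcribed.
So MorU is not produced.
Tagatose is present, so LutK is inactive.
Indole is present, so LutF is inactive.
Required activator MorU is absent, so *fenN* is not transcribed.

OFF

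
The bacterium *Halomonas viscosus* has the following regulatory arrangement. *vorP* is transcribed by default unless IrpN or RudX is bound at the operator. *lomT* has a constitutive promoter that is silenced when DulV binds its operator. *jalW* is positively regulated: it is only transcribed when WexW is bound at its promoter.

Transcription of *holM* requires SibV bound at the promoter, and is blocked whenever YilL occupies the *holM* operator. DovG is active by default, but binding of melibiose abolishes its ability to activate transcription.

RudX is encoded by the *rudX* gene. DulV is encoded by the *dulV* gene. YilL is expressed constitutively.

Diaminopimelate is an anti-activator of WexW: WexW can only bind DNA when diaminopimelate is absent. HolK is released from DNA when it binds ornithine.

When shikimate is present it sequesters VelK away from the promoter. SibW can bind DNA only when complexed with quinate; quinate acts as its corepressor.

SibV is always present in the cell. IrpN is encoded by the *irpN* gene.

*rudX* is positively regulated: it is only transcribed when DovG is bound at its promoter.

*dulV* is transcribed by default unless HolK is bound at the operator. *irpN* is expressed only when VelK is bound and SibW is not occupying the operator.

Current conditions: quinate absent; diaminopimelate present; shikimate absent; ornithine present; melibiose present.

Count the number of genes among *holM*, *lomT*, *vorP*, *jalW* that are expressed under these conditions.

YilL is produced constitutively and is active.
SibV is produced constitutively and is active.
With repressor YilL bound, *holM* is not transcribed.
→ *holM* is OFF.
Ornithine is present, so HolK is inactive.
With no repressor bound, *dulV* is transcribed.
So DulV is produced and active.
With repressor DulV bound, *lomT* is not transcribed.
→ *lomT* is OFF.
Quinate is absent, so SibW is inactive.
Shikimate is absent, so VelK is active.
No repressor is bound and VelK is active, so *irpN* is transcribed.
So IrpN is produced and active.
Melibiose is present, so DovG is inactive.
Required activator DovG is absent, so *rudX* is not transcribed.
So RudX is not produced.
With repressor IrpN bound, *vorP* is not transcribed.
→ *vorP* is OFF.
Diaminopimelate is present, so WexW is inactive.
Required activator WexW is absent, so *jalW* is not transcribed.
→ *jalW* is OFF.
0 of the 4 genes are transcribed.

0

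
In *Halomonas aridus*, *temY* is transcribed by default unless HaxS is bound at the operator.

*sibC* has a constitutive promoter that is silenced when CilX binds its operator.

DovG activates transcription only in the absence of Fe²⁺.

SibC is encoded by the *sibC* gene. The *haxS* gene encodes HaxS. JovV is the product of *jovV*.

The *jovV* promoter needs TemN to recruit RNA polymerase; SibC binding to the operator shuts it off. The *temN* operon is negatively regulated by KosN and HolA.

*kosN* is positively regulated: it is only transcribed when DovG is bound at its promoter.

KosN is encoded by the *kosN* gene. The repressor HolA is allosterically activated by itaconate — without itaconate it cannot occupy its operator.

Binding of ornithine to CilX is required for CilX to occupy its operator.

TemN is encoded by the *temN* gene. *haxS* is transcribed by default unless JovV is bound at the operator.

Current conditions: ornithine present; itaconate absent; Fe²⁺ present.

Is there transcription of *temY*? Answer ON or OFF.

ON

Fe²⁺ is present, so DovG is inactive.
Required activator DovG is absent, so *kosN* is not transcribed.
So KosN is not produced.
Itaconate is absent, so HolA is inactive.
With no repressor bound, *temN* is transcribed.
So TemN is produced and active.
Ornithine is present, so CilX is active.
With repressor CilX bound, *sibC* is not transcribed.
So SibC is not produced.
No repressor is bound and TemN is active, so *jovV* is transcribed.
So JovV is produced and active.
With repressor JovV bound, *haxS* is not transcribed.
So HaxS is not produced.
With no repressor bound, *temY* is transcribed.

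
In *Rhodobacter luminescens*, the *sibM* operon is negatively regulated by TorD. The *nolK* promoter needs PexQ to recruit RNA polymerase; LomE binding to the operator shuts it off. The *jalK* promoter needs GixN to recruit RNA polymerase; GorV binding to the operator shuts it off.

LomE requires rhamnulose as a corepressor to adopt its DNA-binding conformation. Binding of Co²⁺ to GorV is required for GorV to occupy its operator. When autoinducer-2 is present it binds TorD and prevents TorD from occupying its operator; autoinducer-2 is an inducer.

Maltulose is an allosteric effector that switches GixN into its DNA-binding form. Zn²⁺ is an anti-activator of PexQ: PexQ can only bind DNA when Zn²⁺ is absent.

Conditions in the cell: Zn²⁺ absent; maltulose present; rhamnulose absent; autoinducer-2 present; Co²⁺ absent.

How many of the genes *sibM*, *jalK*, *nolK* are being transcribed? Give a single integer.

3

Autoinducer-2 is present, so TorD is inactive.
With no repressor bound, *sibM* is transcribed.
→ *sibM* is ON.
Maltulose is present, so GixN is active.
Co²⁺ is absent, so GorV is inactive.
No repressor is bound and GixN is active, so *jalK* is transcribed.
→ *jalK* is ON.
Zn²⁺ is absent, so PexQ is active.
Rhamnulose is absent, so LomE is inactive.
No repressor is bound and PexQ is active, so *nolK* is transcribed.
→ *nolK* is ON.
3 of the 3 genes are transcribed.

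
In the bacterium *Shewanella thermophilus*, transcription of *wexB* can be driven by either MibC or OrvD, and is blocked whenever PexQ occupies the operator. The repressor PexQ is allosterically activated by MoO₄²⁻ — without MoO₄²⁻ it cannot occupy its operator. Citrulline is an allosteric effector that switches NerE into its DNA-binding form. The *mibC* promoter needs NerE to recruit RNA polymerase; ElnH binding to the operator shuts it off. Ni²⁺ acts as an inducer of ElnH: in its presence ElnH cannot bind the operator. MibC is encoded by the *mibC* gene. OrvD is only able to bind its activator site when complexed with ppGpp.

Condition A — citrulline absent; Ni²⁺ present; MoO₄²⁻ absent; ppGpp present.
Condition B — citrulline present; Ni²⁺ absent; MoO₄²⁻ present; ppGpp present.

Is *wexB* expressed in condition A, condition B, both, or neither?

A only

Condition A:
Citrulline is absent, so NerE is inactive.
Ni²⁺ is present, so ElnH is inactive.
Required activator NerE is absent, so *mibC* is not transcribed.
So MibC is not produced.
MoO₄²⁻ is absent, so PexQ is inactive.
ppGpp is present, so OrvD is active.
Activator OrvD is present, so *wexB* is transcribed.
→ *wexB* is ON in A.
Condition B:
Citrulline is present, so NerE is active.
Ni²⁺ is absent, so ElnH is active.
With repressor ElnH bound, *mibC* is not transcribed.
So MibC is not produced.
MoO₄²⁻ is present, so PexQ is active.
ppGpp is present, so OrvD is active.
With repressor PexQ bound, *wexB* is not transcribed.
→ *wexB* is OFF in B.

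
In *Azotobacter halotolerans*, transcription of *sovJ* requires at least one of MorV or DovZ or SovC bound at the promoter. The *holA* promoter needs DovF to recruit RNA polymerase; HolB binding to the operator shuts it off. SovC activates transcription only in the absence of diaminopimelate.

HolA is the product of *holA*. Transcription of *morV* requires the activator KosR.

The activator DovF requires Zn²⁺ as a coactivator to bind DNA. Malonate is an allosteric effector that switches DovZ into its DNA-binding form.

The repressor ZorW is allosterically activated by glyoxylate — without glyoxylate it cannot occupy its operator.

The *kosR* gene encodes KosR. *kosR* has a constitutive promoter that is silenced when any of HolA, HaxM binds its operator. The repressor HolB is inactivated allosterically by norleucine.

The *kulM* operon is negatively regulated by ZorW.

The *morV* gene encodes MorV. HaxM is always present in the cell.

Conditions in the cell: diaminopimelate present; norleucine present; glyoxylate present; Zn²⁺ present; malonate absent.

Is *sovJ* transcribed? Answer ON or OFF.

OFF

Norleucine is present, so HolB is inactive.
Zn²⁺ is present, so DovF is active.
No repressor is bound and DovF is active, so *holA* is transcribed.
So HolA is produced and active.
HaxM is produced constitutively and is active.
With repressor HolA bound, *kosR* is not transcribed.
So KosR is not produced.
Required activator KosR is absent, so *morV* is not transcribed.
So MorV is not produced.
Malonate is absent, so DovZ is inactive.
Diaminopimelate is present, so SovC is inactive.
No activator is available at the *sovJ* promoter, so *sovJ* is not transcribed.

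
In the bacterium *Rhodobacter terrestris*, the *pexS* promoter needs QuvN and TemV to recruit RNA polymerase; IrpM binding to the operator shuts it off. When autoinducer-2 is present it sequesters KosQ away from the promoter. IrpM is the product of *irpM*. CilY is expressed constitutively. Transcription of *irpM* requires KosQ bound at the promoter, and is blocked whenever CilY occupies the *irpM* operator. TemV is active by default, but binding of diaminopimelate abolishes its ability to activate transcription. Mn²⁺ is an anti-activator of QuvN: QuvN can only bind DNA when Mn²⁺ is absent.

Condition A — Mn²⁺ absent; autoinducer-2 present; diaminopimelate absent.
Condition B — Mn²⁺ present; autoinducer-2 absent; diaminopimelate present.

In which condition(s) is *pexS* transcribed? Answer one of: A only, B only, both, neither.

Condition A:
Mn²⁺ is absent, so QuvN is active.
CilY is produced constitutively and is active.
Autoinducer-2 is present, so KosQ is inactive.
With repressor CilY bound, *irpM* is not transcribed.
So IrpM is not produced.
Diaminopimelate is absent, so TemV is active.
No repressor is bound and QuvN and TemV are active, so *pexS* is transcribed.
→ *pexS* is ON in A.
Condition B:
Mn²⁺ is present, so QuvN is inactive.
CilY is produced constitutively and is active.
Autoinducer-2 is absent, so KosQ is active.
With repressor CilY bound, *irpM* is not transcribed.
So IrpM is not produced.
Diaminopimelate is present, so TemV is inactive.
Required activator QuvN is absent, so *pexS* is not transcribed.
→ *pexS* is OFF in B.

A only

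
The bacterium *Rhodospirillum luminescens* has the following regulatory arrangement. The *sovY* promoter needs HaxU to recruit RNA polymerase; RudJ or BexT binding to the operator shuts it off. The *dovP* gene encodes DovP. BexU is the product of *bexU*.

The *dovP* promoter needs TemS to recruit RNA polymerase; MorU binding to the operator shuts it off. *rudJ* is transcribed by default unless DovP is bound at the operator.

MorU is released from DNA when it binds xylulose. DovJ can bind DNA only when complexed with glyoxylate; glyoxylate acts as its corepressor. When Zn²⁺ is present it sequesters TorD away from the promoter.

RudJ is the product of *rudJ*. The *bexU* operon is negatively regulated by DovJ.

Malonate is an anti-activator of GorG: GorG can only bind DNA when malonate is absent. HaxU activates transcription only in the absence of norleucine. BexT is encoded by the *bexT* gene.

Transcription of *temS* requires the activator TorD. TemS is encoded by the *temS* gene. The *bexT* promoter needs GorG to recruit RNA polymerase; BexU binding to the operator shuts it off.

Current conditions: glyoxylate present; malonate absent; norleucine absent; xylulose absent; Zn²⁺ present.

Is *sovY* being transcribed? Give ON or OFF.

OFF

Xylulose is absent, so MorU is active.
Zn²⁺ is present, so TorD is inactive.
Required activator TorD is absent, so *temS* is not transcribed.
So TemS is not produced.
With repressor MorU bound, *dovP* is not transcribed.
So DovP is not produced.
With no repressor bound, *rudJ* is transcribed.
So RudJ is produced and active.
Norleucine is absent, so HaxU is active.
Malonate is absent, so GorG is active.
Glyoxylate is present, so DovJ is active.
With repressor DovJ bound, *bexU* is not transcribed.
So BexU is not produced.
No repressor is bound and GorG is active, so *bexT* is transcribed.
So BexT is produced and active.
With repressor RudJ bound, *sovY* is not transcribed.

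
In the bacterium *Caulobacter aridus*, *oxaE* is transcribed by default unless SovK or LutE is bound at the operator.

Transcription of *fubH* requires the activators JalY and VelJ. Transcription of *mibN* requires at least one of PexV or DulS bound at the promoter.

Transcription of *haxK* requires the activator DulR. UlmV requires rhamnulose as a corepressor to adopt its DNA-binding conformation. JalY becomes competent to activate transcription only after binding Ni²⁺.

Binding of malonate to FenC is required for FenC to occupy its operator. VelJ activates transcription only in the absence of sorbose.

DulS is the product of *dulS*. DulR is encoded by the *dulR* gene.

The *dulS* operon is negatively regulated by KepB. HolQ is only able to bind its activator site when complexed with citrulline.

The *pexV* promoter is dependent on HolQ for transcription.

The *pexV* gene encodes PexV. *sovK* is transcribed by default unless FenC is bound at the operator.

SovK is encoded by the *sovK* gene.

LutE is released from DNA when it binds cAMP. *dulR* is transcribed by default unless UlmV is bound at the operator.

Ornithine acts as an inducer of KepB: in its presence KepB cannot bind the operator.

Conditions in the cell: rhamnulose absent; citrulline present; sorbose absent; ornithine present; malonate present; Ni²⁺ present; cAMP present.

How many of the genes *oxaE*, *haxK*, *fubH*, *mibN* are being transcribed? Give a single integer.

Malonate is present, so FenC is active.
With repressor FenC bound, *sovK* is not transcribed.
So SovK is not produced.
cAMP is present, so LutE is inactive.
With no repressor bound, *oxaE* is transcribed.
→ *oxaE* is ON.
Rhamnulose is absent, so UlmV is inactive.
With no repressor bound, *dulR* is transcribed.
So DulR is produced and active.
No repressor is bound and DulR is active, so *haxK* is transcribed.
→ *haxK* is ON.
Ni²⁺ is present, so JalY is active.
Sorbose is absent, so VelJ is active.
No repressor is bound and JalY and VelJ are active, so *fubH* is transcribed.
→ *fubH* is ON.
Citrulline is present, so HolQ is active.
No repressor is bound and HolQ is active, so *pexV* is transcribed.
So PexV is produced and active.
Ornithine is present, so KepB is inactive.
With no repressor bound, *dulS* is transcribed.
So DulS is produced and active.
Activator PexV is present, so *mibN* is transcribed.
→ *mibN* is ON.
4 of the 4 genes are transcribed.

4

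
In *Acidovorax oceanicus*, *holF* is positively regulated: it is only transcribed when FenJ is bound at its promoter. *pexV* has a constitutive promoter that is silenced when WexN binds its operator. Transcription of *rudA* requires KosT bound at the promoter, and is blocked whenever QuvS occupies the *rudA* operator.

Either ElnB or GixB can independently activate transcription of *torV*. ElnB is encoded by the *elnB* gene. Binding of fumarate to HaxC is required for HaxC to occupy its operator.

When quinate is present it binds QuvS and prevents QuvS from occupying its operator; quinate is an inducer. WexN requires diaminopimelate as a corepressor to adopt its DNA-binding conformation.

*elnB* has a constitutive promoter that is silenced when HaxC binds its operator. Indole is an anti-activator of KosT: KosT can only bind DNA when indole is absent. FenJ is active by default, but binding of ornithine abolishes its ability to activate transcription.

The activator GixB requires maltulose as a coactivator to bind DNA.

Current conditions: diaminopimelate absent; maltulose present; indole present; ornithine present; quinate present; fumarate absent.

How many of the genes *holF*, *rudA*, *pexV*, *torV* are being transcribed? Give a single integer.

Ornithine is present, so FenJ is inactive.
Required activator FenJ is absent, so *holF* is not transcribed.
→ *holF* is OFF.
Quinate is present, so QuvS is inactive.
Indole is present, so KosT is inactive.
Required activator KosT is absent, so *rudA* is not transcribed.
→ *rudA* is OFF.
Diaminopimelate is absent, so WexN is inactive.
With no repressor bound, *pexV* is transcribed.
→ *pexV* is ON.
Fumarate is absent, so HaxC is inactive.
With no repressor bound, *elnB* is transcribed.
So ElnB is produced and active.
Maltulose is present, so GixB is active.
Activator ElnB is present, so *torV* is transcribed.
→ *torV* is ON.
2 of the 4 genes are transcribed.

2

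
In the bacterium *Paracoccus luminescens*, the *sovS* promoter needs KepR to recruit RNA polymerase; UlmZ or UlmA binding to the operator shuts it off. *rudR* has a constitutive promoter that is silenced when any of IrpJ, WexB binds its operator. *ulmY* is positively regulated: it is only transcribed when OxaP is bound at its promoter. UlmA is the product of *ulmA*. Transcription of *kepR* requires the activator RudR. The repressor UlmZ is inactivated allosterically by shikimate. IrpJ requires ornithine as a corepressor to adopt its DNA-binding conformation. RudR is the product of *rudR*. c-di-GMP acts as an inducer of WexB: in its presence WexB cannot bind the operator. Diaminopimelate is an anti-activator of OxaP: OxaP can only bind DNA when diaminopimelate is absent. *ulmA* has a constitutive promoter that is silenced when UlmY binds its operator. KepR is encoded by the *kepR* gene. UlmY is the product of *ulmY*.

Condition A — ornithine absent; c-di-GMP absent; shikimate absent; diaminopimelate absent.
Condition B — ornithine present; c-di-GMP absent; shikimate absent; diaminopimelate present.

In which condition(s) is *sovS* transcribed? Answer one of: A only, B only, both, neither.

neither

Condition A:
Ornithine is absent, so IrpJ is inactive.
c-di-GMP is absent, so WexB is active.
With repressor WexB bound, *rudR* is not transcribed.
So RudR is not produced.
Required activator RudR is absent, so *kepR* is not transcribed.
So KepR is not produced.
Shikimate is absent, so UlmZ is active.
Diaminopimelate is absent, so OxaP is active.
No repressor is bound and OxaP is active, so *ulmY* is transcribed.
So UlmY is produced and active.
With repressor UlmY bound, *ulmA* is not transcribed.
So UlmA is not produced.
With repressor UlmZ bound, *sovS* is not transcribed.
→ *sovS* is OFF in A.
Condition B:
Ornithine is present, so IrpJ is active.
c-di-GMP is absent, so WexB is active.
With repressor IrpJ bound, *rudR* is not transcribed.
So RudR is not produced.
Required activator RudR is absent, so *kepR* is not transcribed.
So KepR is not produced.
Shikimate is absent, so UlmZ is active.
Diaminopimelate is present, so OxaP is inactive.
Required activator OxaP is absent, so *ulmY* is not transcribed.
So UlmY is not produced.
With no repressor bound, *ulmA* is transcribed.
So UlmA is produced and active.
With repressor UlmZ bound, *sovS* is not transcribed.
→ *sovS* is OFF in B.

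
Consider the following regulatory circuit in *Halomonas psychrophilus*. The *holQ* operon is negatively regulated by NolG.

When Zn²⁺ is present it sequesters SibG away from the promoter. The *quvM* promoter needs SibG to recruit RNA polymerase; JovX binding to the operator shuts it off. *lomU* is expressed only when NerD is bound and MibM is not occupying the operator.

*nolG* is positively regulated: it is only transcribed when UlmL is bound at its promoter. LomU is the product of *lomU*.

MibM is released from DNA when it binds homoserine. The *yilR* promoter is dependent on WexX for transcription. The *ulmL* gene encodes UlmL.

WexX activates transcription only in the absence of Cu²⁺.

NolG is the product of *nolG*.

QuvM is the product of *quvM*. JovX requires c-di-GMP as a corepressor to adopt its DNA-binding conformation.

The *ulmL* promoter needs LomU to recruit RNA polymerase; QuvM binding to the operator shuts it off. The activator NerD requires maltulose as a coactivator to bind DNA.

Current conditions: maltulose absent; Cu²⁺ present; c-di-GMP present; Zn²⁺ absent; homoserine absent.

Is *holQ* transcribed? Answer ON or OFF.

ON

Zn²⁺ is absent, so SibG is active.
c-di-GMP is present, so JovX is active.
With repressor JovX bound, *quvM* is not transcribed.
So QuvM is not produced.
Homoserine is absent, so MibM is active.
Maltulose is absent, so NerD is inactive.
With repressor MibM bound, *lomU* is not transcribed.
So LomU is not produced.
Required activator LomU is absent, so *ulmL* is not transcribed.
So UlmL is not produced.
Required activator UlmL is absent, so *nolG* is not transcribed.
So NolG is not produced.
With no repressor bound, *holQ* is transcribed.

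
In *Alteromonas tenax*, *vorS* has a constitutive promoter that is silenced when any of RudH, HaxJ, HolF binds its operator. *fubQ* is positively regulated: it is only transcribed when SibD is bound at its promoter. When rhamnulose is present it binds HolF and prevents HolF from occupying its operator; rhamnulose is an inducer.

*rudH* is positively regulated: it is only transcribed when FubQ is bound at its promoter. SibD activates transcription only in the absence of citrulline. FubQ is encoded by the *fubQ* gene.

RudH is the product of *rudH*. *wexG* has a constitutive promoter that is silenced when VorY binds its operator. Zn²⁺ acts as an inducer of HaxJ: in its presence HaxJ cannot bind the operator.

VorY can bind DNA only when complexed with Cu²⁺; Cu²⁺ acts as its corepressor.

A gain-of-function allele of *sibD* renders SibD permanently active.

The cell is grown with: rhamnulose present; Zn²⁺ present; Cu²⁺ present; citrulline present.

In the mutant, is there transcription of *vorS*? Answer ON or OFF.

SibD is constitutively active in this strain.
No repressor is bound and SibD is active, so *fubQ* is transcribed.
So FubQ is produced and active.
No repressor is bound and FubQ is active, so *rudH* is transcribed.
So RudH is produced and active.
Zn²⁺ is present, so HaxJ is inactive.
Rhamnulose is present, so HolF is inactive.
With repressor RudH bound, *vorS* is not transcribed.

OFF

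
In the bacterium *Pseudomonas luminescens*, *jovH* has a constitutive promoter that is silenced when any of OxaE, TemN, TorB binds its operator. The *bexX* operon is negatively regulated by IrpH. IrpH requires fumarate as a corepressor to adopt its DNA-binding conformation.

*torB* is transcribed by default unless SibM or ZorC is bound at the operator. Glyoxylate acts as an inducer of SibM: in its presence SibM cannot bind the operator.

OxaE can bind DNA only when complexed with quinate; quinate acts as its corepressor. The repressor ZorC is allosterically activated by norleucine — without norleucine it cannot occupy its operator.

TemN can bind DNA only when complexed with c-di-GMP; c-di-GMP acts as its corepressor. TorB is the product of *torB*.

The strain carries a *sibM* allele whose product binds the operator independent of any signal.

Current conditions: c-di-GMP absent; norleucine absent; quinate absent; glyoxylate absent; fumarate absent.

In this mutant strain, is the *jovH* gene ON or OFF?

ON

Quinate is absent, so OxaE is inactive.
c-di-GMP is absent, so TemN is inactive.
SibM is constitutively active in this strain.
Norleucine is absent, so ZorC is inactive.
With repressor SibM bound, *torB* is not transcribed.
So TorB is not produced.
With no repressor bound, *jovH* is transcribed.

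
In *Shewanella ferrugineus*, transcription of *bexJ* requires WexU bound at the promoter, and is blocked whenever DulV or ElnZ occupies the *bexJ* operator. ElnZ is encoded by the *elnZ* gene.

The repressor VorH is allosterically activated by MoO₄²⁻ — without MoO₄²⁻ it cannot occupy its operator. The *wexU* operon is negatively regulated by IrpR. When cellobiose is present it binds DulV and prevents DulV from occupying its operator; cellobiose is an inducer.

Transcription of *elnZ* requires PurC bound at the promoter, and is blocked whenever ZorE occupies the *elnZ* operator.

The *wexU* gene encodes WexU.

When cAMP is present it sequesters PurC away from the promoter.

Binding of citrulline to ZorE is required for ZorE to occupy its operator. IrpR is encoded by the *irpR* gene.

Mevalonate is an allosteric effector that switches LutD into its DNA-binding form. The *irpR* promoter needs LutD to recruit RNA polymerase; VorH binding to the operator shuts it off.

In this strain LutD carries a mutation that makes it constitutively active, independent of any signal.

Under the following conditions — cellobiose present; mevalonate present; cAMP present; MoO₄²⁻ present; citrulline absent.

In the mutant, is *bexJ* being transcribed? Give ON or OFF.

LutD is constitutively active in this strain.
MoO₄²⁻ is present, so VorH is active.
With repressor VorH bound, *irpR* is not transcribed.
So IrpR is not produced.
With no repressor bound, *wexU* is transcribed.
So WexU is produced and active.
Cellobiose is present, so DulV is inactive.
cAMP is present, so PurC is inactive.
Citrulline is absent, so ZorE is inactive.
Required activator PurC is absent, so *elnZ* is not transcribed.
So ElnZ is not produced.
No repressor is bound and WexU is active, so *bexJ* is transcribed.

ON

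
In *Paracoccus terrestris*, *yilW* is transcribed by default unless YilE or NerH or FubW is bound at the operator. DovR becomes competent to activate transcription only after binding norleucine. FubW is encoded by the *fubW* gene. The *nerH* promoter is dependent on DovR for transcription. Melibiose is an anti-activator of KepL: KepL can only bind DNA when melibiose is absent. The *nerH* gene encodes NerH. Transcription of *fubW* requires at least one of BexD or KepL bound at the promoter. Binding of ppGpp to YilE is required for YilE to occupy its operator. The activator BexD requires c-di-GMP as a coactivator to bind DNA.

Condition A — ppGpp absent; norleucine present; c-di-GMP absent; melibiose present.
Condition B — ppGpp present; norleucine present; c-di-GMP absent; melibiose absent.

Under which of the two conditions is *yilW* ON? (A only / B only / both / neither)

Condition A:
ppGpp is absent, so YilE is inactive.
Norleucine is present, so DovR is active.
No repressor is bound and DovR is active, so *nerH* is transcribed.
So NerH is produced and active.
c-di-GMP is absent, so BexD is inactive.
Melibiose is present, so KepL is inactive.
No activator is available at the *fubW* promoter, so *fubW* is not transcribed.
So FubW is not produced.
With repressor NerH bound, *yilW* is not transcribed.
→ *yilW* is OFF in A.
Condition B:
ppGpp is present, so YilE is active.
Norleucine is present, so DovR is active.
No repressor is bound and DovR is active, so *nerH* is transcribed.
So NerH is produced and active.
c-di-GMP is absent, so BexD is inactive.
Melibiose is absent, so KepL is active.
Activator KepL is present, so *fubW* is transcribed.
So FubW is produced and active.
With repressor YilE bound, *yilW* is not transcribed.
→ *yilW* is OFF in B.

neither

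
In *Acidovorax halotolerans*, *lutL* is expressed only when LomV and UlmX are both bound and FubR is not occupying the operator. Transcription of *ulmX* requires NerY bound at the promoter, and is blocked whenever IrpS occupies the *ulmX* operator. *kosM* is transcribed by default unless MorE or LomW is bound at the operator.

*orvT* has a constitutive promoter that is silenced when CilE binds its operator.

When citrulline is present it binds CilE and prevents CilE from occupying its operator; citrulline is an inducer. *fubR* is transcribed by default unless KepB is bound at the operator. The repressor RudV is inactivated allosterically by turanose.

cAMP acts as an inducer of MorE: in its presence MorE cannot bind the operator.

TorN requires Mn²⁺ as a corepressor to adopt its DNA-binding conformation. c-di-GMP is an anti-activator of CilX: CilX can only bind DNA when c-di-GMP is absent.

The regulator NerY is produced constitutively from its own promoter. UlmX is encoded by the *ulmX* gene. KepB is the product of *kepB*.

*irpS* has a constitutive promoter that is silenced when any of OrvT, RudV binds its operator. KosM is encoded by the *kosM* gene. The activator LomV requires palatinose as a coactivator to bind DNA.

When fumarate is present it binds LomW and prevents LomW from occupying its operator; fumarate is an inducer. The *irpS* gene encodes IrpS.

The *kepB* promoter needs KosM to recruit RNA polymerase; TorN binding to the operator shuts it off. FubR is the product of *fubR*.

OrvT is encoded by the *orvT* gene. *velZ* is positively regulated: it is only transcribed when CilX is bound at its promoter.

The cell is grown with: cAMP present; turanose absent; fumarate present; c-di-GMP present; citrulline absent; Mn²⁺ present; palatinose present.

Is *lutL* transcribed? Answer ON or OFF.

Palatinose is present, so LomV is active.
NerY is produced constitutively and is active.
Citrulline is absent, so CilE is active.
With repressor CilE bound, *orvT* is not transcribed.
So OrvT is not produced.
Turanose is absent, so RudV is active.
With repressor RudV bound, *irpS* is not transcribed.
So IrpS is not produced.
No repressor is bound and NerY is active, so *ulmX* is transcribed.
So UlmX is produced and active.
cAMP is present, so MorE is inactive.
Fumarate is present, so LomW is inactive.
With no repressor bound, *kosM* is transcribed.
So KosM is produced and active.
Mn²⁺ is present, so TorN is active.
With repressor TorN bound, *kepB* is not transcribed.
So KepB is not produced.
With no repressor bound, *fubR* is transcribed.
So FubR is produced and active.
With repressor FubR bound, *lutL* is not transcribed.

OFF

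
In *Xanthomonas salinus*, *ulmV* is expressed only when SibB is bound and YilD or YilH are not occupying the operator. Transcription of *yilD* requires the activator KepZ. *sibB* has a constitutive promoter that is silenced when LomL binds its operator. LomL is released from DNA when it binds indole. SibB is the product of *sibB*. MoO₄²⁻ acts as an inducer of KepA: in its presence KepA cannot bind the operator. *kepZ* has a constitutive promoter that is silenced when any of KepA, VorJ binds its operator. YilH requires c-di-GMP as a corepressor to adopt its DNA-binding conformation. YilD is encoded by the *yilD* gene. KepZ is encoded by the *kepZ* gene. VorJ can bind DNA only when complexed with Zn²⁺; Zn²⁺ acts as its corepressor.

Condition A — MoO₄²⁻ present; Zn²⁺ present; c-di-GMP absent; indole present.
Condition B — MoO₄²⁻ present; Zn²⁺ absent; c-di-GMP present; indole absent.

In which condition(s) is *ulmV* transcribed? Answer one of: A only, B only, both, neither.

A only

Condition A:
MoO₄²⁻ is present, so KepA is inactive.
Zn²⁺ is present, so VorJ is active.
With repressor VorJ bound, *kepZ* is not transcribed.
So KepZ is not produced.
Required activator KepZ is absent, so *yilD* is not transcribed.
So YilD is not produced.
c-di-GMP is absent, so YilH is inactive.
Indole is present, so LomL is inactive.
With no repressor bound, *sibB* is transcribed.
So SibB is produced and active.
No repressor is bound and SibB is active, so *ulmV* is transcribed.
→ *ulmV* is ON in A.
Condition B:
MoO₄²⁻ is present, so KepA is inactive.
Zn²⁺ is absent, so VorJ is inactive.
With no repressor bound, *kepZ* is transcribed.
So KepZ is produced and active.
No repressor is bound and KepZ is active, so *yilD* is transcribed.
So YilD is produced and active.
c-di-GMP is present, so YilH is active.
Indole is absent, so LomL is active.
With repressor LomL bound, *sibB* is not transcribed.
So SibB is not produced.
With repressor YilD bound, *ulmV* is not transcribed.
→ *ulmV* is OFF in B.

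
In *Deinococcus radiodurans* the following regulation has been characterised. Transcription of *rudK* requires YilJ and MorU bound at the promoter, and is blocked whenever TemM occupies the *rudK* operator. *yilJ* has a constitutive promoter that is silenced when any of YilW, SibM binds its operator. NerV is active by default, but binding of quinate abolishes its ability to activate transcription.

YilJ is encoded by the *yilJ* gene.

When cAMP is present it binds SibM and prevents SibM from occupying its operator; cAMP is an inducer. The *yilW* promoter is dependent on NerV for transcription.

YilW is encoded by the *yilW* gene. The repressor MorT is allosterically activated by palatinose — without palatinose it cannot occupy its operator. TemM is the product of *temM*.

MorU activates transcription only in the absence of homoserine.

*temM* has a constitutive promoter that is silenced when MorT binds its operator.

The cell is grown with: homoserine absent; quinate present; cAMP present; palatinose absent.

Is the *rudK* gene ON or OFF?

OFF

Palatinose is absent, so MorT is inactive.
With no repressor bound, *temM* is transcribed.
So TemM is produced and active.
Quinate is present, so NerV is inactive.
Required activator NerV is absent, so *yilW* is not transcribed.
So YilW is not produced.
cAMP is present, so SibM is inactive.
With no repressor bound, *yilJ* is transcribed.
So YilJ is produced and active.
Homoserine is absent, so MorU is active.
With repressor TemM bound, *rudK* is not transcribed.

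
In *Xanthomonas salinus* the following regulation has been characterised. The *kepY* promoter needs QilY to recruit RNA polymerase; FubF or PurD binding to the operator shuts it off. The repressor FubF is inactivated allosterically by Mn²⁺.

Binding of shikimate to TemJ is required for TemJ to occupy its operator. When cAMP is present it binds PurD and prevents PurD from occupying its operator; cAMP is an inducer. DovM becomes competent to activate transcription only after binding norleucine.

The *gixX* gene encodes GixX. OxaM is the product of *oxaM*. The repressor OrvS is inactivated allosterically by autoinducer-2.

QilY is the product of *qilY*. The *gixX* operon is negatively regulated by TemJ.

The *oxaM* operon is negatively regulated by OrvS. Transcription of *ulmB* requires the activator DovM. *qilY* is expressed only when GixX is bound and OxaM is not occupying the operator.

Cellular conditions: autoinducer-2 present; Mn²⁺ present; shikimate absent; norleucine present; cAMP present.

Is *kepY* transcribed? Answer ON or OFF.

Autoinducer-2 is present, so OrvS is inactive.
With no repressor bound, *oxaM* is transcribed.
So OxaM is produced and active.
Shikimate is absent, so TemJ is inactive.
With no repressor bound, *gixX* is transcribed.
So GixX is produced and active.
With repressor OxaM bound, *qilY* is not transcribed.
So QilY is not produced.
Mn²⁺ is present, so FubF is inactive.
cAMP is present, so PurD is inactive.
Required activator QilY is absent, so *kepY* is not transcribed.

OFF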